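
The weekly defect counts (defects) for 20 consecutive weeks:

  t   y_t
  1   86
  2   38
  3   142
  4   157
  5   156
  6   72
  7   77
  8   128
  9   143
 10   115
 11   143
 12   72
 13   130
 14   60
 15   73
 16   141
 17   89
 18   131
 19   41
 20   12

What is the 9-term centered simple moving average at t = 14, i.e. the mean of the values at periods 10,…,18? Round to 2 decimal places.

Sum of periods 10–18: 115 + 143 + 72 + 130 + 60 + 73 + 141 + 89 + 131 = 954
Divide by 9: 954 / 9 = 106.00

106.00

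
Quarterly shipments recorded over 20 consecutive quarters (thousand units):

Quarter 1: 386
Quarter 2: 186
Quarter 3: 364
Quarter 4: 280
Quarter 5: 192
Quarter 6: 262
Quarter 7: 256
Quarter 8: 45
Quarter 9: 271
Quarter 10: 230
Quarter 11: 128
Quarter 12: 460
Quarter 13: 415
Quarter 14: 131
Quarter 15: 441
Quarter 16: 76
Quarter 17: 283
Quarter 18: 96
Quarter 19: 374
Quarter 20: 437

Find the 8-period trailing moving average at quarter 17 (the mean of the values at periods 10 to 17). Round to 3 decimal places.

Sum of periods 10–17: 230 + 128 + 460 + 415 + 131 + 441 + 76 + 283 = 2164
Divide by 8: 2164 / 8 = 270.500

270.500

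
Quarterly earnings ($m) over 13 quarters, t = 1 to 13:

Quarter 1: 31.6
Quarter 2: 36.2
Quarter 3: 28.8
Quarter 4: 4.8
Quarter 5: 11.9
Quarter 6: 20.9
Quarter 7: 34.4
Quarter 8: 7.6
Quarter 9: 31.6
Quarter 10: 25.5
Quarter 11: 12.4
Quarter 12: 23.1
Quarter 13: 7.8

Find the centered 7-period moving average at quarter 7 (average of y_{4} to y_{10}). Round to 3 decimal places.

Sum of periods 4–10: 4.8 + 11.9 + 20.9 + 34.4 + 7.6 + 31.6 + 25.5 = 136.7
Divide by 7: 136.7 / 7 = 19.529

19.529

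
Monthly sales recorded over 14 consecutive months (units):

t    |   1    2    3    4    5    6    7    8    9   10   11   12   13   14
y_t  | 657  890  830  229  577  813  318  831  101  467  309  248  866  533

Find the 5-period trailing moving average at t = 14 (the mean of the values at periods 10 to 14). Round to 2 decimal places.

484.60

Sum of periods 10–14: 467 + 309 + 248 + 866 + 533 = 2423
Divide by 5: 2423 / 5 = 484.60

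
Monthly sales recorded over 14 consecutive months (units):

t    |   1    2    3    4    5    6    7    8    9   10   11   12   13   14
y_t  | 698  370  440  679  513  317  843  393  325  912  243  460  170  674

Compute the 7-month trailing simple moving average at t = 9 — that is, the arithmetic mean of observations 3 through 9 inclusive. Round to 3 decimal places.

501.429

Sum of periods 3–9: 440 + 679 + 513 + 317 + 843 + 393 + 325 = 3510
Divide by 7: 3510 / 7 = 501.429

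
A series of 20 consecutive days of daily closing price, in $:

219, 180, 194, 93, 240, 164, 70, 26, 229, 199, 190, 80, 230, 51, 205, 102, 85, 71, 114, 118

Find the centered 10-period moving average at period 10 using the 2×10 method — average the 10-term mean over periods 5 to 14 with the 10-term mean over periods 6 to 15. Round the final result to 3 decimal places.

Sum over 5–14: 240 + 164 + 70 + 26 + 229 + 199 + 190 + 80 + 230 + 51 = 1479
Sum over 6–15: 164 + 70 + 26 + 229 + 199 + 190 + 80 + 230 + 51 + 205 = 1444
CMA at t=10 = (1479 + 1444) / (2·10) = 2923 / 20 = 146.150

146.150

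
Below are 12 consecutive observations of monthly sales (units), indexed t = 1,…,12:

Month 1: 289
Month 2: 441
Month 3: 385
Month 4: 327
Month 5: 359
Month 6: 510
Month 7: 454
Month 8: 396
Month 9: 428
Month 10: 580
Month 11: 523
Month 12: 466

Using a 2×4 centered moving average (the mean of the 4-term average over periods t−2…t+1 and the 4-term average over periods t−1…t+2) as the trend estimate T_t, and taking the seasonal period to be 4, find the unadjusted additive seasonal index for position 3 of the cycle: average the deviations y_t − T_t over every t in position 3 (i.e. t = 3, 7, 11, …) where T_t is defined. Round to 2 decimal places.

Season position 3 occurs at t = 3, 7 (where T_t is defined).
t=3: T_3 = 369.2500; y_3 − T_3 = 385 − 369.2500 = 15.7500
t=7: T_7 = 438.3750; y_7 − T_7 = 454 − 438.3750 = 15.6250
Mean deviation: (15.7500 + 15.6250) / 2 = 15.69

15.69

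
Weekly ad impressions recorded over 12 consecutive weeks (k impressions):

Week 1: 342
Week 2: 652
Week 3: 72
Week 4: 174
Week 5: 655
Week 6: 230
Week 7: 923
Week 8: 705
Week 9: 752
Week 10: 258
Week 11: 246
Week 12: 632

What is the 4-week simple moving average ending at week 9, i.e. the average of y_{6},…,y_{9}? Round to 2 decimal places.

Sum of periods 6–9: 230 + 923 + 705 + 752 = 2610
Divide by 4: 2610 / 4 = 652.50

652.50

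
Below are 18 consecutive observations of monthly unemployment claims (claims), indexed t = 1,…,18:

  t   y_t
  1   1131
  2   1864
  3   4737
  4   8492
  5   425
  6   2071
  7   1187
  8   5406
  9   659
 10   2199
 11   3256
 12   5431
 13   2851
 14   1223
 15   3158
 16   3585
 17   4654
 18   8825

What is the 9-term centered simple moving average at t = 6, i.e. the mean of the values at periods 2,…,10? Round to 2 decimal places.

3004.44

Sum of periods 2–10: 1864 + 4737 + 8492 + 425 + 2071 + 1187 + 5406 + 659 + 2199 = 27040
Divide by 9: 27040 / 9 = 3004.44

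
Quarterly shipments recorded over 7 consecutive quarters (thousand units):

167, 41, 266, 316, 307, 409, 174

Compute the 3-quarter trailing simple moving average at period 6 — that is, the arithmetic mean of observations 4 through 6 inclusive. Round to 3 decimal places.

344.000

Sum of periods 4–6: 316 + 307 + 409 = 1032
Divide by 3: 1032 / 3 = 344.000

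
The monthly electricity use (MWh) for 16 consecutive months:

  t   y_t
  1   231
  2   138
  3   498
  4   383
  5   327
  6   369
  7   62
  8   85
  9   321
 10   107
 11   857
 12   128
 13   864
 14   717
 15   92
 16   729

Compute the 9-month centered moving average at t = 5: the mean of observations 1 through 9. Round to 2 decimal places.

Sum of periods 1–9: 231 + 138 + 498 + 383 + 327 + 369 + 62 + 85 + 321 = 2414
Divide by 9: 2414 / 9 = 268.22

268.22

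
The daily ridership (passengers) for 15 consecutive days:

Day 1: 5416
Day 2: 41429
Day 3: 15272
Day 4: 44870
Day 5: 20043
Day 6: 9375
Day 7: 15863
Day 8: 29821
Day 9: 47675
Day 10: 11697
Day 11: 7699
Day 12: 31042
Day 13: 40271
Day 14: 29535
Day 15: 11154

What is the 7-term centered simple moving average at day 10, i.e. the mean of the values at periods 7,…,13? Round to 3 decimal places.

26295.429

Sum of periods 7–13: 15863 + 29821 + 47675 + 11697 + 7699 + 31042 + 40271 = 184068
Divide by 7: 184068 / 7 = 26295.429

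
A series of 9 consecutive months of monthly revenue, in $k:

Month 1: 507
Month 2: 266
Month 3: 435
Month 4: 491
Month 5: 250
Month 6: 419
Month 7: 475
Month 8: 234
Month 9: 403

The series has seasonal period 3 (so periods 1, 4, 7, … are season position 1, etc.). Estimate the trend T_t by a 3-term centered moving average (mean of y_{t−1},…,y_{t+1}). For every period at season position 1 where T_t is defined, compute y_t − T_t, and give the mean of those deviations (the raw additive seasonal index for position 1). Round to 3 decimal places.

99.000

Season position 1 occurs at t = 4, 7 (where T_t is defined).
t=4: T_4 = 392.00000; y_4 − T_4 = 491 − 392.00000 = 99.00000
t=7: T_7 = 376.00000; y_7 − T_7 = 475 − 376.00000 = 99.00000
Mean deviation: (99.00000 + 99.00000) / 2 = 99.000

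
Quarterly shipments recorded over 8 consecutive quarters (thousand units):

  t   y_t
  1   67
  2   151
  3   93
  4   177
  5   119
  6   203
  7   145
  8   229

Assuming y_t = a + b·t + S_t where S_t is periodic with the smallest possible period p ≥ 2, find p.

2

First differences y_{t+1} − y_t: 84, -58, 84, -58, 84, -58, …
The difference pattern repeats every 2 terms and not for any smaller step, so p = 2.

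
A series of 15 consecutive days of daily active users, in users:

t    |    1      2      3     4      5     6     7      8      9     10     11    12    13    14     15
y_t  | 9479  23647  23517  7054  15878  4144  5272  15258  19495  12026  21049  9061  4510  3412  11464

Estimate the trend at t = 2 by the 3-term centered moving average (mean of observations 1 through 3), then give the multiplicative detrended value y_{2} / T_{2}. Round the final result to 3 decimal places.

Trend T_2 = (9479 + 23647 + 23517) / 3 = 56643/3 = 18881.00000
Ratio to trend: 23647 / 18881.00000 = 1.252

1.252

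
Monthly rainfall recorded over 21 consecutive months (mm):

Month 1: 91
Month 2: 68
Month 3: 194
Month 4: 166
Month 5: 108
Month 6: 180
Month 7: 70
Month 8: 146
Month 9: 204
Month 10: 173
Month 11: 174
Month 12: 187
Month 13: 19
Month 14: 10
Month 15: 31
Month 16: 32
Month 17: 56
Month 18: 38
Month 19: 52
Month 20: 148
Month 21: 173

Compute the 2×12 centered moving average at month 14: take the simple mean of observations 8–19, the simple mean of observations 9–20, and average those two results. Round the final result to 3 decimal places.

Sum over 8–19: 146 + 204 + 173 + 174 + 187 + 19 + 10 + 31 + 32 + 56 + 38 + 52 = 1122
Sum over 9–20: 204 + 173 + 174 + 187 + 19 + 10 + 31 + 32 + 56 + 38 + 52 + 148 = 1124
CMA at t=14 = (1122 + 1124) / (2·12) = 2246 / 24 = 93.583

93.583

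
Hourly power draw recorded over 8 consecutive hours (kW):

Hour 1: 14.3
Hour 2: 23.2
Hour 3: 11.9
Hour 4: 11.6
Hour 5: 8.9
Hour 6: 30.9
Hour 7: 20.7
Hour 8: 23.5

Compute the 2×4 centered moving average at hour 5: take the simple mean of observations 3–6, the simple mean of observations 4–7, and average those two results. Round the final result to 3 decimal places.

Sum over 3–6: 11.9 + 11.6 + 8.9 + 30.9 = 63.3
Sum over 4–7: 11.6 + 8.9 + 30.9 + 20.7 = 72.1
CMA at t=5 = (63.3 + 72.1) / (2·4) = 135.4 / 8 = 16.925

16.925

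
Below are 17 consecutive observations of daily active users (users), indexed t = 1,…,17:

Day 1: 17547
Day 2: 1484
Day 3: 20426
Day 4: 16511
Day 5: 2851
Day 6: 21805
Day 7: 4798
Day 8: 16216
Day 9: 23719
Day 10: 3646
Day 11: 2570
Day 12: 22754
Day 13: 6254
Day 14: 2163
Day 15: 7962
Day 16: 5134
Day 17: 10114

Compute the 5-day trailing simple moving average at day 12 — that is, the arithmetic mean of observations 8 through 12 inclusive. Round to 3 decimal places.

Sum of periods 8–12: 16216 + 23719 + 3646 + 2570 + 22754 = 68905
Divide by 5: 68905 / 5 = 13781.000

13781.000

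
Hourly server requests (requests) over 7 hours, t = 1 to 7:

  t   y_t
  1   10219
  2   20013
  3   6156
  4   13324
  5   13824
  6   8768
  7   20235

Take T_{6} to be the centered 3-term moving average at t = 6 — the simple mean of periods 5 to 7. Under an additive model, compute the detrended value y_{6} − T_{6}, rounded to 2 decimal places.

Trend T_6 = (13824 + 8768 + 20235) / 3 = 42827/3 = 14275.6667
Detrended value: 8768 − 14275.6667 = -5507.67

-5507.67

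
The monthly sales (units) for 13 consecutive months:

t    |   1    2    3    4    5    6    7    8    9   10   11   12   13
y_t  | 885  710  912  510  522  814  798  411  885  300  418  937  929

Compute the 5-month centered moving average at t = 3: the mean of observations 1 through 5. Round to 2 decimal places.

Sum of periods 1–5: 885 + 710 + 912 + 510 + 522 = 3539
Divide by 5: 3539 / 5 = 707.80

707.80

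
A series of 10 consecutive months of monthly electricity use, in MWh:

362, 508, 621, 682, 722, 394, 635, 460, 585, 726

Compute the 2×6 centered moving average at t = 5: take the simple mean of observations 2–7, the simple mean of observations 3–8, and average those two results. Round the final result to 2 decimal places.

589.67

Sum over 2–7: 508 + 621 + 682 + 722 + 394 + 635 = 3562
Sum over 3–8: 621 + 682 + 722 + 394 + 635 + 460 = 3514
CMA at t=5 = (3562 + 3514) / (2·6) = 7076 / 12 = 589.67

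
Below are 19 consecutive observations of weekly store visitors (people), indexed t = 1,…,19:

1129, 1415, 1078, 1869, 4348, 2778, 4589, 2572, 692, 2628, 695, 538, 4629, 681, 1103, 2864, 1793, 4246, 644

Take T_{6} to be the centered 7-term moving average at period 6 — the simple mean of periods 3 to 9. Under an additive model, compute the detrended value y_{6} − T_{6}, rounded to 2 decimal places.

Trend T_6 = (1078 + 1869 + 4348 + 2778 + 4589 + 2572 + 692) / 7 = 17926/7 = 2560.8571
Detrended value: 2778 − 2560.8571 = 217.14

217.14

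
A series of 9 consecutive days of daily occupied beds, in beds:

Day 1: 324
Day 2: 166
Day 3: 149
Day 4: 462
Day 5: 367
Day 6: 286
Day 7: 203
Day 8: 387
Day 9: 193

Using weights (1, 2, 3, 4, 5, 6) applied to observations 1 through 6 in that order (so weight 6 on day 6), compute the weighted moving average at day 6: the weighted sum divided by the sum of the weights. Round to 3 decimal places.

309.619

Weighted sum: 1·324 + 2·166 + 3·149 + 4·462 + 5·367 + 6·286 = 324 + 332 + 447 + 1848 + 1835 + 1716 = 6502
Weight total: 1 + 2 + 3 + 4 + 5 + 6 = 21
WMA = 6502 / 21 = 309.619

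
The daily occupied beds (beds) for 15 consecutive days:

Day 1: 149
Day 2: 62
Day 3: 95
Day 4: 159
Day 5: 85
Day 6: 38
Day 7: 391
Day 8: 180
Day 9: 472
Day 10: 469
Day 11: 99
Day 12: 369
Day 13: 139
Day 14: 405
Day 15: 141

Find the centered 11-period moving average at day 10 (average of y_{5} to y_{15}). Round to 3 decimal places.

Sum of periods 5–15: 85 + 38 + 391 + 180 + 472 + 469 + 99 + 369 + 139 + 405 + 141 = 2788
Divide by 11: 2788 / 11 = 253.455

253.455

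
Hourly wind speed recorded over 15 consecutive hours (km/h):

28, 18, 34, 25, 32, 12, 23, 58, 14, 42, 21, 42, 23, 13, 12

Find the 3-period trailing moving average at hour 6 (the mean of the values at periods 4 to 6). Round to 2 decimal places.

23.00

Sum of periods 4–6: 25 + 32 + 12 = 69
Divide by 3: 69 / 3 = 23.00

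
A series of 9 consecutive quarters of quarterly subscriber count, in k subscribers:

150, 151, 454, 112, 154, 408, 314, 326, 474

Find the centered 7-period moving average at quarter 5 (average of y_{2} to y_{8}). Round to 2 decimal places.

Sum of periods 2–8: 151 + 454 + 112 + 154 + 408 + 314 + 326 = 1919
Divide by 7: 1919 / 7 = 274.14

274.14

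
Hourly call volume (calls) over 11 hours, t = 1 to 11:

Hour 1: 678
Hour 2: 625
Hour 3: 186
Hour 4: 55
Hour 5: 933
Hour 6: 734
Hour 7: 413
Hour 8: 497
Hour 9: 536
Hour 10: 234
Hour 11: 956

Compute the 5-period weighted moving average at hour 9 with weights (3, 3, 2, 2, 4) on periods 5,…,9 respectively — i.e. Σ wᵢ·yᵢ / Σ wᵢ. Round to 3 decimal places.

640.357

Weighted sum: 3·933 + 3·734 + 2·413 + 2·497 + 4·536 = 2799 + 2202 + 826 + 994 + 2144 = 8965
Weight total: 3 + 3 + 2 + 2 + 4 = 14
WMA = 8965 / 14 = 640.357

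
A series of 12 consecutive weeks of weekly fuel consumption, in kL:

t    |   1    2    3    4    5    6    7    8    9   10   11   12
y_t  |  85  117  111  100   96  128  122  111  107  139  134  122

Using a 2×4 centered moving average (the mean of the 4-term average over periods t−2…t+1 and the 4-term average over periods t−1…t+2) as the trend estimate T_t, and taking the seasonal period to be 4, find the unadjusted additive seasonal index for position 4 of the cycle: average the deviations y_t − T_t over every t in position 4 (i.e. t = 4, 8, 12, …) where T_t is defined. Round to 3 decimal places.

Season position 4 occurs at t = 4, 8 (where T_t is defined).
t=4: T_4 = 107.37500; y_4 − T_4 = 100 − 107.37500 = -7.37500
t=8: T_8 = 118.37500; y_8 − T_8 = 111 − 118.37500 = -7.37500
Mean deviation: (-7.37500 + -7.37500) / 2 = -7.375

-7.375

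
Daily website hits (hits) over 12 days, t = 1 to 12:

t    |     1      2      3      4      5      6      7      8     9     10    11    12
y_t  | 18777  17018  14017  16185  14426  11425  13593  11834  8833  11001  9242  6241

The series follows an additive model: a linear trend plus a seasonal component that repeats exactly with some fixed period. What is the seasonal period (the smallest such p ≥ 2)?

First differences y_{t+1} − y_t: -1759, -3001, 2168, -1759, -3001, 2168, -1759, -3001, …
The difference pattern repeats every 3 terms and not for any smaller step, so p = 3.

3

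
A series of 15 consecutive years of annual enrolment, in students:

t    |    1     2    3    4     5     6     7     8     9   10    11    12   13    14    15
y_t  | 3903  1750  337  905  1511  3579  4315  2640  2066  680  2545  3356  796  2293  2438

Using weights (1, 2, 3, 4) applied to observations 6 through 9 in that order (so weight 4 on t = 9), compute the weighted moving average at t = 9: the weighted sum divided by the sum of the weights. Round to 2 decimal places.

2839.30

Weighted sum: 1·3579 + 2·4315 + 3·2640 + 4·2066 = 3579 + 8630 + 7920 + 8264 = 28393
Weight total: 1 + 2 + 3 + 4 = 10
WMA = 28393 / 10 = 2839.30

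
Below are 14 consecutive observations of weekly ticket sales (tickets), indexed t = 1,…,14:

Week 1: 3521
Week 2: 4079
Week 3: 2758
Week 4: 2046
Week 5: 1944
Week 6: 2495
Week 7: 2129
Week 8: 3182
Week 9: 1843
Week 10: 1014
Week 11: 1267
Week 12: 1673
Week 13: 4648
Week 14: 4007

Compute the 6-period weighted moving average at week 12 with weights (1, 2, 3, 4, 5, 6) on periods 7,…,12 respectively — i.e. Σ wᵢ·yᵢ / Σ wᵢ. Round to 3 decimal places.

1640.524

Weighted sum: 1·2129 + 2·3182 + 3·1843 + 4·1014 + 5·1267 + 6·1673 = 2129 + 6364 + 5529 + 4056 + 6335 + 10038 = 34451
Weight total: 1 + 2 + 3 + 4 + 5 + 6 = 21
WMA = 34451 / 21 = 1640.524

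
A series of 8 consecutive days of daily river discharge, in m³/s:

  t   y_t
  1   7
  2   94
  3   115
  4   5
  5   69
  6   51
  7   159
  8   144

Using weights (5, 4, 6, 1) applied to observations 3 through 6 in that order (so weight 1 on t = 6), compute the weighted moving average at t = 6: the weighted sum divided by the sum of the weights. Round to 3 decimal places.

66.250

Weighted sum: 5·115 + 4·5 + 6·69 + 1·51 = 575 + 20 + 414 + 51 = 1060
Weight total: 5 + 4 + 6 + 1 = 16
WMA = 1060 / 16 = 66.250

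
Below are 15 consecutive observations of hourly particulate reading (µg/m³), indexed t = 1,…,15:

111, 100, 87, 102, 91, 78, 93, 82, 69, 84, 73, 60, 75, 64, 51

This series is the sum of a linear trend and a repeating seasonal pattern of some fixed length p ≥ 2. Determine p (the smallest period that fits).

First differences y_{t+1} − y_t: -11, -13, 15, -11, -13, 15, -11, -13, …
The difference pattern repeats every 3 terms and not for any smaller step, so p = 3.

3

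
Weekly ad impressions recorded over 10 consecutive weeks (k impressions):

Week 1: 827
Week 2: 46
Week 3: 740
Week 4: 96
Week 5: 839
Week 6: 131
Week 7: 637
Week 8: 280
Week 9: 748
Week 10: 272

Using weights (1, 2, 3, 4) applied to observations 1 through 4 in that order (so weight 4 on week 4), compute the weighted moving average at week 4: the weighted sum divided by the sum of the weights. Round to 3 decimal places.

352.300

Weighted sum: 1·827 + 2·46 + 3·740 + 4·96 = 827 + 92 + 2220 + 384 = 3523
Weight total: 1 + 2 + 3 + 4 = 10
WMA = 3523 / 10 = 352.300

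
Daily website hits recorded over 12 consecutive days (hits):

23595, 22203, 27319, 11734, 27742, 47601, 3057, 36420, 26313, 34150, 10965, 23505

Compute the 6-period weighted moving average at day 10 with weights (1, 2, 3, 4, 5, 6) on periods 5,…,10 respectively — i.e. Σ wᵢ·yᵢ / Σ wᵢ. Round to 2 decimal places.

29250.48

Weighted sum: 1·27742 + 2·47601 + 3·3057 + 4·36420 + 5·26313 + 6·34150 = 27742 + 95202 + 9171 + 145680 + 131565 + 204900 = 614260
Weight total: 1 + 2 + 3 + 4 + 5 + 6 = 21
WMA = 614260 / 21 = 29250.48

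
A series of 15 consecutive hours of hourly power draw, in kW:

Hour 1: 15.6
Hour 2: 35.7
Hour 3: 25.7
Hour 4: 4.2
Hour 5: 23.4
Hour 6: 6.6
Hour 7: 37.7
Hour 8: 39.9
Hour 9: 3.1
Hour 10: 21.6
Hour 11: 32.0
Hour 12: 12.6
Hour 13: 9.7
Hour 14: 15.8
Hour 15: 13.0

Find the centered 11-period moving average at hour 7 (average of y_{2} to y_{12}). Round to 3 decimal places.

22.045

Sum of periods 2–12: 35.7 + 25.7 + 4.2 + 23.4 + 6.6 + 37.7 + 39.9 + 3.1 + 21.6 + 32.0 + 12.6 = 242.5
Divide by 11: 242.5 / 11 = 22.045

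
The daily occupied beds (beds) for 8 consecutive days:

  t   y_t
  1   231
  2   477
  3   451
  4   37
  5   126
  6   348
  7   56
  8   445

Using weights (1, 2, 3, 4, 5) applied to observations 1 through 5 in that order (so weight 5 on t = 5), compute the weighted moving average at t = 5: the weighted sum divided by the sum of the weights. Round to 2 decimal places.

Weighted sum: 1·231 + 2·477 + 3·451 + 4·37 + 5·126 = 231 + 954 + 1353 + 148 + 630 = 3316
Weight total: 1 + 2 + 3 + 4 + 5 = 15
WMA = 3316 / 15 = 221.07

221.07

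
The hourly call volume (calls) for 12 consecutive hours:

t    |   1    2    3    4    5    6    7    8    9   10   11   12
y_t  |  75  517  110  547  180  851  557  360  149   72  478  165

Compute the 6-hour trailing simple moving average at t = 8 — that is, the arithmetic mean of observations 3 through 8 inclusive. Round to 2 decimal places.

434.17

Sum of periods 3–8: 110 + 547 + 180 + 851 + 557 + 360 = 2605
Divide by 6: 2605 / 6 = 434.17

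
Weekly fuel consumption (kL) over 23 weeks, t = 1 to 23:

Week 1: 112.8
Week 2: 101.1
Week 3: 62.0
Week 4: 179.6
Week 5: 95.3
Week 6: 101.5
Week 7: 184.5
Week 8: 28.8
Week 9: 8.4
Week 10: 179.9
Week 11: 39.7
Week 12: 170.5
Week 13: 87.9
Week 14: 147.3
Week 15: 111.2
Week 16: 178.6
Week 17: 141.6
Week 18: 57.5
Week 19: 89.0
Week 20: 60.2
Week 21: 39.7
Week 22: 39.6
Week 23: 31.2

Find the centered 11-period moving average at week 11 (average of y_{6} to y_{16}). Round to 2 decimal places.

112.57

Sum of periods 6–16: 101.5 + 184.5 + 28.8 + 8.4 + 179.9 + 39.7 + 170.5 + 87.9 + 147.3 + 111.2 + 178.6 = 1238.3
Divide by 11: 1238.3 / 11 = 112.57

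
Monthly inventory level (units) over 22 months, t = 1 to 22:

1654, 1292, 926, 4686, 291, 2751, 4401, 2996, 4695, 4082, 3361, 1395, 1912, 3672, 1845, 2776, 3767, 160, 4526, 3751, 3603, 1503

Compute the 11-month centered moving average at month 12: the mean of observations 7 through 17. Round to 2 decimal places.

3172.91

Sum of periods 7–17: 4401 + 2996 + 4695 + 4082 + 3361 + 1395 + 1912 + 3672 + 1845 + 2776 + 3767 = 34902
Divide by 11: 34902 / 11 = 3172.91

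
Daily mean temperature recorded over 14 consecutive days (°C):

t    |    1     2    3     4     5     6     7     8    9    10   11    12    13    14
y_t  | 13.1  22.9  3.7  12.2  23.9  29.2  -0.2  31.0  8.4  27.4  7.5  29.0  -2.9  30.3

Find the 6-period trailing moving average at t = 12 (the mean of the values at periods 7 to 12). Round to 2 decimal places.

Sum of periods 7–12: (-0.2) + 31.0 + 8.4 + 27.4 + 7.5 + 29.0 = 103.1
Divide by 6: 103.1 / 6 = 17.18

17.18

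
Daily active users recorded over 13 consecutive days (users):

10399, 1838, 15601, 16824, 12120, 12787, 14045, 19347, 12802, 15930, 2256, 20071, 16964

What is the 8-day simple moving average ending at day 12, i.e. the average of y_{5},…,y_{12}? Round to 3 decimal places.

13669.750

Sum of periods 5–12: 12120 + 12787 + 14045 + 19347 + 12802 + 15930 + 2256 + 20071 = 109358
Divide by 8: 109358 / 8 = 13669.750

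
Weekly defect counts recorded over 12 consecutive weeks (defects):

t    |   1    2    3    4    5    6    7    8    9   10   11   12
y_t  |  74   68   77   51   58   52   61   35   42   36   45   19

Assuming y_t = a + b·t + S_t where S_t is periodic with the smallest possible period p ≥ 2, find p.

First differences y_{t+1} − y_t: -6, 9, -26, 7, -6, 9, -26, 7, -6, 9, …
The difference pattern repeats every 4 terms and not for any smaller step, so p = 4.

4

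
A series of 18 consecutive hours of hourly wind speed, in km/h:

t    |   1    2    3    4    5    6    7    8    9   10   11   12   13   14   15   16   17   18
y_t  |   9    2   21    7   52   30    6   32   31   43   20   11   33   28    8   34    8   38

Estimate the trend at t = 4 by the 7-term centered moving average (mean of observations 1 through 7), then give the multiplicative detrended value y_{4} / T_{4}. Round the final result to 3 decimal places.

Trend T_4 = (9 + 2 + 21 + 7 + 52 + 30 + 6) / 7 = 127/7 = 18.14286
Ratio to trend: 7 / 18.14286 = 0.386

0.386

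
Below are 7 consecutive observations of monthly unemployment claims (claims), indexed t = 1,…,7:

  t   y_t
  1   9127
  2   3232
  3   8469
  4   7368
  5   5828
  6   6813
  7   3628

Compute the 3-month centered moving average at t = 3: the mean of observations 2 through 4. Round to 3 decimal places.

Sum of periods 2–4: 3232 + 8469 + 7368 = 19069
Divide by 3: 19069 / 3 = 6356.333

6356.333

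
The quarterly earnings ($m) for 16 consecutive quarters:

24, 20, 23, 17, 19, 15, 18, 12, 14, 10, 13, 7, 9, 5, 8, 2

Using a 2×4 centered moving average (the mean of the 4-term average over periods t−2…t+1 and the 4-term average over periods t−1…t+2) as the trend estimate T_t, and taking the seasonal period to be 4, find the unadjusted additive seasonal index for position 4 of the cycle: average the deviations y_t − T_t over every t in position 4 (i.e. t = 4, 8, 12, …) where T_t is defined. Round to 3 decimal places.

-2.125

Season position 4 occurs at t = 4, 8, 12 (where T_t is defined).
t=4: T_4 = 19.12500; y_4 − T_4 = 17 − 19.12500 = -2.12500
t=8: T_8 = 14.12500; y_8 − T_8 = 12 − 14.12500 = -2.12500
t=12: T_12 = 9.12500; y_12 − T_12 = 7 − 9.12500 = -2.12500
Mean deviation: (-2.12500 + -2.12500 + -2.12500) / 3 = -2.125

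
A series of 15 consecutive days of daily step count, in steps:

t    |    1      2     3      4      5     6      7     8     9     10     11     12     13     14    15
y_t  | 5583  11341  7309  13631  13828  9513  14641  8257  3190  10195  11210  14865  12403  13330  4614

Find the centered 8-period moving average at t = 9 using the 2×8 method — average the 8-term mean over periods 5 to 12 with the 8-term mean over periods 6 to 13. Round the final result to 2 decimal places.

Sum over 5–12: 13828 + 9513 + 14641 + 8257 + 3190 + 10195 + 11210 + 14865 = 85699
Sum over 6–13: 9513 + 14641 + 8257 + 3190 + 10195 + 11210 + 14865 + 12403 = 84274
CMA at t=9 = (85699 + 84274) / (2·8) = 169973 / 16 = 10623.31

10623.31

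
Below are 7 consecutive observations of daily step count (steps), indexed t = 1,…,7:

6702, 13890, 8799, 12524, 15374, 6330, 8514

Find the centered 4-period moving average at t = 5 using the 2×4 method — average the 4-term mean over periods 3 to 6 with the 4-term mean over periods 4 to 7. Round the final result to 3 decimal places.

Sum over 3–6: 8799 + 12524 + 15374 + 6330 = 43027
Sum over 4–7: 12524 + 15374 + 6330 + 8514 = 42742
CMA at t=5 = (43027 + 42742) / (2·4) = 85769 / 8 = 10721.125

10721.125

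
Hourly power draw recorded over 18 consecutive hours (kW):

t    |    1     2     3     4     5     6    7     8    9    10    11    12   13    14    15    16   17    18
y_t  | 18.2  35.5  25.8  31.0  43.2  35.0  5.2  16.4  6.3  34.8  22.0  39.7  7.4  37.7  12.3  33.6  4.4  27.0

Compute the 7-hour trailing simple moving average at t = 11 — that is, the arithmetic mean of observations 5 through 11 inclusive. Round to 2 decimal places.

Sum of periods 5–11: 43.2 + 35.0 + 5.2 + 16.4 + 6.3 + 34.8 + 22.0 = 162.9
Divide by 7: 162.9 / 7 = 23.27

23.27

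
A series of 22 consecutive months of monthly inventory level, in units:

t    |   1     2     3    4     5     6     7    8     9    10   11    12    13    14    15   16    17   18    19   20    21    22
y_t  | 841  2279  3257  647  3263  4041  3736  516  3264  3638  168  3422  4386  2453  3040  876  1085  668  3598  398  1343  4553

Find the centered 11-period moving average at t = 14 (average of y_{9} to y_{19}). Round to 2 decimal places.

2418.00

Sum of periods 9–19: 3264 + 3638 + 168 + 3422 + 4386 + 2453 + 3040 + 876 + 1085 + 668 + 3598 = 26598
Divide by 11: 26598 / 11 = 2418.00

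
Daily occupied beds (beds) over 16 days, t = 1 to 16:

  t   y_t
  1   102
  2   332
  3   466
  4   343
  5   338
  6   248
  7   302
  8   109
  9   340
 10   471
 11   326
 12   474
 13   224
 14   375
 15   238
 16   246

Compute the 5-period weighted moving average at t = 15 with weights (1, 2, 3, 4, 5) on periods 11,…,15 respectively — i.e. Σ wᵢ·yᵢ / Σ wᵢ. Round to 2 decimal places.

Weighted sum: 1·326 + 2·474 + 3·224 + 4·375 + 5·238 = 326 + 948 + 672 + 1500 + 1190 = 4636
Weight total: 1 + 2 + 3 + 4 + 5 = 15
WMA = 4636 / 15 = 309.07

309.07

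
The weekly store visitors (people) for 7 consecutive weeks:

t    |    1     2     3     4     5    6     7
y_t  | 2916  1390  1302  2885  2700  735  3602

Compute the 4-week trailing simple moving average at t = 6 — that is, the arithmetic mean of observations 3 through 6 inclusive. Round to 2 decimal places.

1905.50

Sum of periods 3–6: 1302 + 2885 + 2700 + 735 = 7622
Divide by 4: 7622 / 4 = 1905.50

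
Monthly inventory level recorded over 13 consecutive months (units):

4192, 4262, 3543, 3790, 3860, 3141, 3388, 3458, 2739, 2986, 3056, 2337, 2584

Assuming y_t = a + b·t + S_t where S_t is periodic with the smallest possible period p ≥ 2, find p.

First differences y_{t+1} − y_t: 70, -719, 247, 70, -719, 247, 70, -719, …
The difference pattern repeats every 3 terms and not for any smaller step, so p = 3.

3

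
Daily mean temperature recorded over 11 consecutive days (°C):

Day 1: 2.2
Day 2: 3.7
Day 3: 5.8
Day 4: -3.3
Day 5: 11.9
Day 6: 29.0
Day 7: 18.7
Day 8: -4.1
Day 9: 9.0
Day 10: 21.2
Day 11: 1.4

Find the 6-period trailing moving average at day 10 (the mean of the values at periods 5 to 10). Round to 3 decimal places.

14.283

Sum of periods 5–10: 11.9 + 29.0 + 18.7 + (-4.1) + 9.0 + 21.2 = 85.7
Divide by 6: 85.7 / 6 = 14.283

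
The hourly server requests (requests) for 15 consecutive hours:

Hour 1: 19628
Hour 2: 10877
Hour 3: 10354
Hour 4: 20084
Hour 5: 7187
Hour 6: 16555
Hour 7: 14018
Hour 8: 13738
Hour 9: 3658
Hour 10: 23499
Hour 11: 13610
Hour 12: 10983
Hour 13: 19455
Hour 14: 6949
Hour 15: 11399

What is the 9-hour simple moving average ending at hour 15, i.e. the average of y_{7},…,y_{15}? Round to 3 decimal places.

Sum of periods 7–15: 14018 + 13738 + 3658 + 23499 + 13610 + 10983 + 19455 + 6949 + 11399 = 117309
Divide by 9: 117309 / 9 = 13034.333

13034.333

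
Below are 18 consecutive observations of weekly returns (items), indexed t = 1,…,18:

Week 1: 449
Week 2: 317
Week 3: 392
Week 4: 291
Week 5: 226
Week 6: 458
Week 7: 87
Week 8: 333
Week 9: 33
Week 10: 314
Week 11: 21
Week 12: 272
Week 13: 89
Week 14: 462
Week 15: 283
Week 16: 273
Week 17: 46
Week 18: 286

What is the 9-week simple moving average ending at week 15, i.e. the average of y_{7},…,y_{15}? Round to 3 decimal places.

Sum of periods 7–15: 87 + 333 + 33 + 314 + 21 + 272 + 89 + 462 + 283 = 1894
Divide by 9: 1894 / 9 = 210.444

210.444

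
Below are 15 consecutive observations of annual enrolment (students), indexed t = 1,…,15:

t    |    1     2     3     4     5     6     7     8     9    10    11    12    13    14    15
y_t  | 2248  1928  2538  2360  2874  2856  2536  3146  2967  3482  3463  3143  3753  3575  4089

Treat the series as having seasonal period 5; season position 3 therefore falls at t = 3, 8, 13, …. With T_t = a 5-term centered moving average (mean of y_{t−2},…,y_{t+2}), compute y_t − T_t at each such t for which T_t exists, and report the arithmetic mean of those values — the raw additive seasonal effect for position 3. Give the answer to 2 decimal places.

148.47

Season position 3 occurs at t = 3, 8, 13 (where T_t is defined).
t=3: T_3 = 2389.6000; y_3 − T_3 = 2538 − 2389.6000 = 148.4000
t=8: T_8 = 2997.4000; y_8 − T_8 = 3146 − 2997.4000 = 148.6000
t=13: T_13 = 3604.6000; y_13 − T_13 = 3753 − 3604.6000 = 148.4000
Mean deviation: (148.4000 + 148.6000 + 148.4000) / 3 = 148.47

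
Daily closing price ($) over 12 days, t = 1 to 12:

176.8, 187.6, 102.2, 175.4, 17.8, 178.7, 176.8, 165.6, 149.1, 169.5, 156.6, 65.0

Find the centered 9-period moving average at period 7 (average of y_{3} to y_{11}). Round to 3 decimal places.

Sum of periods 3–11: 102.2 + 175.4 + 17.8 + 178.7 + 176.8 + 165.6 + 149.1 + 169.5 + 156.6 = 1291.7
Divide by 9: 1291.7 / 9 = 143.522

143.522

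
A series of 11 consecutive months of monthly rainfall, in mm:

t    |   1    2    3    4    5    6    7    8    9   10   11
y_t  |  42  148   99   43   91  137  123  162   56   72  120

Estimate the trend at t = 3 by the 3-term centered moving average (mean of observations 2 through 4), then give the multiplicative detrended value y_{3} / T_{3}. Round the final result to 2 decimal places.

Trend T_3 = (148 + 99 + 43) / 3 = 290/3 = 96.6667
Ratio to trend: 99 / 96.6667 = 1.02

1.02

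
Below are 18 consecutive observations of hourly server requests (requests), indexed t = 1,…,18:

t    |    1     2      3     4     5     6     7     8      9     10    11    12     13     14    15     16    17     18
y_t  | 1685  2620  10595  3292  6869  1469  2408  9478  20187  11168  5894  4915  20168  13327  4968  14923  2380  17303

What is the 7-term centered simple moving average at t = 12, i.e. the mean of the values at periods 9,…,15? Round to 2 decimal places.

Sum of periods 9–15: 20187 + 11168 + 5894 + 4915 + 20168 + 13327 + 4968 = 80627
Divide by 7: 80627 / 7 = 11518.14

11518.14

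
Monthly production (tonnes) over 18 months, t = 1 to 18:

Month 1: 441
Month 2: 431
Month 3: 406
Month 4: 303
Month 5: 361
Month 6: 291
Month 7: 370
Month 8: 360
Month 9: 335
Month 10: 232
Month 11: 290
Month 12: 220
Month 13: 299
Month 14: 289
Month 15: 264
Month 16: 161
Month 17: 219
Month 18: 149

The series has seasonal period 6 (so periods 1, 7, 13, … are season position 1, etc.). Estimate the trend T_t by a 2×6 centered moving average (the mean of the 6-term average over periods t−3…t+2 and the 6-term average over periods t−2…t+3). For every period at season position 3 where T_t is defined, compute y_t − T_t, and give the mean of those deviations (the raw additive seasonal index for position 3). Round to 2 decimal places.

27.92

Season position 3 occurs at t = 9, 15 (where T_t is defined).
t=9: T_9 = 307.0833; y_9 − T_9 = 335 − 307.0833 = 27.9167
t=15: T_15 = 236.0833; y_15 − T_15 = 264 − 236.0833 = 27.9167
Mean deviation: (27.9167 + 27.9167) / 2 = 27.92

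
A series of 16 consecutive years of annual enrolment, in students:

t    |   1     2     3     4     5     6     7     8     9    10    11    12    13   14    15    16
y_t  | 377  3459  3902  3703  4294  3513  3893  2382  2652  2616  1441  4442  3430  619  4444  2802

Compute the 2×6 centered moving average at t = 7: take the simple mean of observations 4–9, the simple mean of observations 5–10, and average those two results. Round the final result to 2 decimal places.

Sum over 4–9: 3703 + 4294 + 3513 + 3893 + 2382 + 2652 = 20437
Sum over 5–10: 4294 + 3513 + 3893 + 2382 + 2652 + 2616 = 19350
CMA at t=7 = (20437 + 19350) / (2·6) = 39787 / 12 = 3315.58

3315.58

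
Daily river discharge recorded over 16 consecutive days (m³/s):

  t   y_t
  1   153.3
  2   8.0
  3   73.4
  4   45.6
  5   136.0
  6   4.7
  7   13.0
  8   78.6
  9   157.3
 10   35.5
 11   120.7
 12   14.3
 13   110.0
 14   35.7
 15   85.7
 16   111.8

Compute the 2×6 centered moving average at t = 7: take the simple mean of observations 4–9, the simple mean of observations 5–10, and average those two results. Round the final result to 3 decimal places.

71.692

Sum over 4–9: 45.6 + 136.0 + 4.7 + 13.0 + 78.6 + 157.3 = 435.2
Sum over 5–10: 136.0 + 4.7 + 13.0 + 78.6 + 157.3 + 35.5 = 425.1
CMA at t=7 = (435.2 + 425.1) / (2·6) = 860.3 / 12 = 71.692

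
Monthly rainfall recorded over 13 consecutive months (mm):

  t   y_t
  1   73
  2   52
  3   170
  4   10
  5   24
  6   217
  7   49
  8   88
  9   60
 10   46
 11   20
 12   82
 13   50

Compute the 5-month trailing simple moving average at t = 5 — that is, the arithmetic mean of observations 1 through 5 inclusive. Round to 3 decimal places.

65.800

Sum of periods 1–5: 73 + 52 + 170 + 10 + 24 = 329
Divide by 5: 329 / 5 = 65.800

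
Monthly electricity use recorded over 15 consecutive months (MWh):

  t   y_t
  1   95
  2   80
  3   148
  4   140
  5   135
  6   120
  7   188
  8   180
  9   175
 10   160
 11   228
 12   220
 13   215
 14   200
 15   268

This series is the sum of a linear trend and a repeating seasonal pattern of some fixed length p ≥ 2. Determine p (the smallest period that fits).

First differences y_{t+1} − y_t: -15, 68, -8, -5, -15, 68, -8, -5, -15, 68, …
The difference pattern repeats every 4 terms and not for any smaller step, so p = 4.

4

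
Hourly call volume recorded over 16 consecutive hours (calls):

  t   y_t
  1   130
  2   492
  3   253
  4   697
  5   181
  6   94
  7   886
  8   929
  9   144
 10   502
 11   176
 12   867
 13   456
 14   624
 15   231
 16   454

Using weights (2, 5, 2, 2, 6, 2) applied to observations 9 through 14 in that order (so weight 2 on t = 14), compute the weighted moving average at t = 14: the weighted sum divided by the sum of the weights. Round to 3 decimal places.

466.737

Weighted sum: 2·144 + 5·502 + 2·176 + 2·867 + 6·456 + 2·624 = 288 + 2510 + 352 + 1734 + 2736 + 1248 = 8868
Weight total: 2 + 5 + 2 + 2 + 6 + 2 = 19
WMA = 8868 / 19 = 466.737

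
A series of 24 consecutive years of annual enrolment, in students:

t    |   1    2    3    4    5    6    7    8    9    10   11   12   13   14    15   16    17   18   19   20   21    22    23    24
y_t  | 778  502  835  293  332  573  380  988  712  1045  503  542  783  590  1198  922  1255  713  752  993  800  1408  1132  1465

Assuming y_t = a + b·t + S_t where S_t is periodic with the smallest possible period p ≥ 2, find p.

First differences y_{t+1} − y_t: -276, 333, -542, 39, 241, -193, 608, -276, 333, -542, 39, 241, -193, 608, -276, 333, …
The difference pattern repeats every 7 terms and not for any smaller step, so p = 7.

7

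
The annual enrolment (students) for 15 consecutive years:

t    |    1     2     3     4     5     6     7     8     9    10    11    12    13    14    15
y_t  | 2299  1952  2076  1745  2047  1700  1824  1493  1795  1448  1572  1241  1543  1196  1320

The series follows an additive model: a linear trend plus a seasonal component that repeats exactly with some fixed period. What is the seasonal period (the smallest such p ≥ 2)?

First differences y_{t+1} − y_t: -347, 124, -331, 302, -347, 124, -331, 302, -347, 124, …
The difference pattern repeats every 4 terms and not for any smaller step, so p = 4.

4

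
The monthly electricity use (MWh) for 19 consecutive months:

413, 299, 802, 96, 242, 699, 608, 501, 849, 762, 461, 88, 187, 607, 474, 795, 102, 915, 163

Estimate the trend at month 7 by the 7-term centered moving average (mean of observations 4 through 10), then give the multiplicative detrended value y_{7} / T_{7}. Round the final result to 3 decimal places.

Trend T_7 = (96 + 242 + 699 + 608 + 501 + 849 + 762) / 7 = 3757/7 = 536.71429
Ratio to trend: 608 / 536.71429 = 1.133

1.133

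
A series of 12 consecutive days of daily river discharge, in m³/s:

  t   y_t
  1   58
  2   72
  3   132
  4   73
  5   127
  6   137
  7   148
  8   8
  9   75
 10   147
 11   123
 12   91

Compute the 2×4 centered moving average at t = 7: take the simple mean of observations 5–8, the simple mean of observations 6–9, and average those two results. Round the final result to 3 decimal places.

98.500

Sum over 5–8: 127 + 137 + 148 + 8 = 420
Sum over 6–9: 137 + 148 + 8 + 75 = 368
CMA at t=7 = (420 + 368) / (2·4) = 788 / 8 = 98.500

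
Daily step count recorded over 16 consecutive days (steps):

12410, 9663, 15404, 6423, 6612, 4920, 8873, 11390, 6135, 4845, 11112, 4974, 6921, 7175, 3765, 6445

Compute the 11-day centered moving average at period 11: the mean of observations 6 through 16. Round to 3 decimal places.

6959.545

Sum of periods 6–16: 4920 + 8873 + 11390 + 6135 + 4845 + 11112 + 4974 + 6921 + 7175 + 3765 + 6445 = 76555
Divide by 11: 76555 / 11 = 6959.545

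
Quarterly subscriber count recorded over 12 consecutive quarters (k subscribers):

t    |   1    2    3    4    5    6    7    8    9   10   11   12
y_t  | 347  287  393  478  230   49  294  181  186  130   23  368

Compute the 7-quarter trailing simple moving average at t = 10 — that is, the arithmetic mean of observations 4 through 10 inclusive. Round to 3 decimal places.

Sum of periods 4–10: 478 + 230 + 49 + 294 + 181 + 186 + 130 = 1548
Divide by 7: 1548 / 7 = 221.143

221.143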